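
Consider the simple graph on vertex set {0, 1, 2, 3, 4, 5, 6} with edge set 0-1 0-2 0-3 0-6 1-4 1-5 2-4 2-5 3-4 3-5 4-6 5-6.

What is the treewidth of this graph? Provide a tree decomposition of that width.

The largest bag has 4 vertices, giving width 3; this decomposition certifies tw(G) ≤ 3. For the lower bound: the 4 vertex sets {0,6}, {2,4}, {5}, {1} are disjoint, each induces a connected subgraph, and every pair is joined by at least one edge of G. Contracting each set to a single vertex therefore yields K_{4} as a minor, and since treewidth is minor-monotone, tw(G) ≥ tw(K_{4}) = 3. Combining the bounds, tw(G) = 3.

Treewidth 3.
One optimal decomposition is:
Bags: B1 = {0, 4, 5, 6}  B2 = {0, 2, 4, 5}  B3 = {0, 1, 4, 5}  B4 = {0, 3, 4, 5}
Tree: B1–B2, B2–B3, B3–B4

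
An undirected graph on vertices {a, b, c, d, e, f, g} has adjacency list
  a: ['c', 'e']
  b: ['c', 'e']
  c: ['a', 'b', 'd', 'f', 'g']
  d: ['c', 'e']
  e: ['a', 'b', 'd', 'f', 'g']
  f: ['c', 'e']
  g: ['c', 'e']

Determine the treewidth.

2

A width-2 tree decomposition is:
Bags: B1 = {c, d, e}  B2 = {b, c, e}  B3 = {c, e, f}  B4 = {a, c, e}  B5 = {c, e, g}
Tree: B1–B2, B2–B3, B3–B4, B4–B5
Every bag has size at most 3, so the width is 3 − 1 = 2 and tw(G) ≤ 2. For the lower bound, G contains the cycle c–d–e–b–c, so G is not a forest; only forests have treewidth ≤ 1, hence tw(G) ≥ 2. Combining the bounds, tw(G) = 2.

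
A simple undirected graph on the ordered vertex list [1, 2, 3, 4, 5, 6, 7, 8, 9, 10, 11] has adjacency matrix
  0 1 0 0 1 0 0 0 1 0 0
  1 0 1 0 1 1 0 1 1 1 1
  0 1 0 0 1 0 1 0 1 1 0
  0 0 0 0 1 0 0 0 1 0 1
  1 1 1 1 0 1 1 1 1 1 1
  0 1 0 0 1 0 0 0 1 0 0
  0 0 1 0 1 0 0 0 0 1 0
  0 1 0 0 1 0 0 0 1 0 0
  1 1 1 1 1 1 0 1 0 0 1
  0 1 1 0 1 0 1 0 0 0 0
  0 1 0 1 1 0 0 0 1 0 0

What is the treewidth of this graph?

3

A width-3 tree decomposition is:
Bags: B1 = {2, 5, 6, 9}  B2 = {2, 5, 9, 11}  B3 = {1, 2, 5, 9}  B4 = {2, 5, 8, 9}  B5 = {4, 5, 9, 11}  B6 = {2, 3, 5, 9}  B7 = {2, 3, 5, 10}  B8 = {3, 5, 7, 10}
Tree: B1–B2, B1–B3, B3–B4, B2–B5, B3–B6, B6–B7, B7–B8
Each bag holds 4 vertices, so the decomposition has width 3, which upper-bounds the treewidth. For the lower bound, the 4 vertices {1, 2, 5, 9} are pairwise adjacent, and any tree decomposition puts a clique entirely inside one bag — forcing width ≥ 3. Therefore the treewidth is 3.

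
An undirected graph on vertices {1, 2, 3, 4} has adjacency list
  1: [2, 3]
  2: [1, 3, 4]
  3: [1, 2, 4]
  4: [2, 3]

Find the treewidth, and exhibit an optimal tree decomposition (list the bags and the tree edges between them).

Each bag holds 3 vertices, so the decomposition has width 2, which upper-bounds the treewidth. Conversely, {1, 2, 3} is a clique of size 3, and the vertices of any clique must share a bag in every tree decomposition; so some bag has ≥ 3 vertices and tw(G) ≥ 2. Therefore the treewidth is 2.

Treewidth 2.
Bags: B1 = {2, 3, 4}  B2 = {1, 2, 3}
Tree: B1–B2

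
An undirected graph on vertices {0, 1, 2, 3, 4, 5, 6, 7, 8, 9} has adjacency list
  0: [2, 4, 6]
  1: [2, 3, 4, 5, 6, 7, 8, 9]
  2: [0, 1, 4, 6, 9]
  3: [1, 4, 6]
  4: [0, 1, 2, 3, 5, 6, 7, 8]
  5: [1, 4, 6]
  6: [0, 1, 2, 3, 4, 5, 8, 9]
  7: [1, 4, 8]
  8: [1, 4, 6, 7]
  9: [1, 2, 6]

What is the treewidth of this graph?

3

A width-3 tree decomposition is:
Bags: B1 = {1, 4, 6, 8}  B2 = {1, 2, 4, 6}  B3 = {0, 2, 4, 6}  B4 = {1, 3, 4, 6}  B5 = {1, 4, 5, 6}  B6 = {1, 4, 7, 8}  B7 = {1, 2, 6, 9}
Tree: B1–B2, B2–B3, B2–B4, B4–B5, B1–B6, B2–B7
The largest bag has 4 vertices, giving width 3; this decomposition certifies tw(G) ≤ 3. On the other hand G contains the 4-clique {0, 2, 4, 6}. A clique must lie in a single bag of any decomposition, so no decomposition can have width below 3. The upper and lower bounds meet at 3, so that is the treewidth.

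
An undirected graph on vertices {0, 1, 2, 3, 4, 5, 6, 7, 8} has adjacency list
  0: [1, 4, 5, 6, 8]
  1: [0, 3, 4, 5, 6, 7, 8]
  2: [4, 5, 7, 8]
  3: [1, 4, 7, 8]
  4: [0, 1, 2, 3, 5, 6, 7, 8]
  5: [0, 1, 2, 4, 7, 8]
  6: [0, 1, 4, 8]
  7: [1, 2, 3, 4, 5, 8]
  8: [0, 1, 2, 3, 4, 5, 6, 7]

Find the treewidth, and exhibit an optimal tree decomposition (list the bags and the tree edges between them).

Every bag has size at most 5, so the width is 5 − 1 = 4 and tw(G) ≤ 4. For the lower bound, the 5 vertices {0, 1, 4, 5, 8} are pairwise adjacent, and any tree decomposition puts a clique entirely inside one bag — forcing width ≥ 4. The upper and lower bounds meet at 4, so that is the treewidth.

Treewidth 4.
One optimal decomposition is:
Bags: B1 = {1, 3, 4, 7, 8}  B2 = {1, 4, 5, 7, 8}  B3 = {0, 1, 4, 5, 8}  B4 = {0, 1, 4, 6, 8}  B5 = {2, 4, 5, 7, 8}
Tree: B1–B2, B2–B3, B3–B4, B2–B5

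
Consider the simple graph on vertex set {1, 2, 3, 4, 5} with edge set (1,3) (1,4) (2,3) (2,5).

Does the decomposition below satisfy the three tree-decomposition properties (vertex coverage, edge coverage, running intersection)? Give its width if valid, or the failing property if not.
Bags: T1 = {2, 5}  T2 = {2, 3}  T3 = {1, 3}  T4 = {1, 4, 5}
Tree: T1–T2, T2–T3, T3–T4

A tree decomposition must satisfy three properties: every vertex lies in some bag; for every edge, both endpoints lie together in some bag; and for every vertex, the bags containing it form a connected subtree. Here bags containing vertex 5 are not connected in the tree, so the decomposition is invalid.

No — bags containing vertex 5 are not connected in the tree.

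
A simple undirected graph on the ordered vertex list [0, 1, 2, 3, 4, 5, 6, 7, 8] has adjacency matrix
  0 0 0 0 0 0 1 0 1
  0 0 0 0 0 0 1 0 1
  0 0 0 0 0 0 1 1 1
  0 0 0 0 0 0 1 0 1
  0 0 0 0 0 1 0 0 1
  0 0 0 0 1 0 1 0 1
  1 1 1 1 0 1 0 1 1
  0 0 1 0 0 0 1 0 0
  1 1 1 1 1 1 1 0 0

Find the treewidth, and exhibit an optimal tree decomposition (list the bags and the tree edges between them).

Treewidth 2.
One optimal decomposition is:
Bags: B1 = {1, 6, 8}  B2 = {2, 6, 8}  B3 = {2, 6, 7}  B4 = {5, 6, 8}  B5 = {4, 5, 8}  B6 = {3, 6, 8}  B7 = {0, 6, 8}
Tree: B1–B2, B2–B3, B1–B4, B4–B5, B4–B6, B1–B7

The largest bag has 3 vertices, giving width 2; this decomposition certifies tw(G) ≤ 2. On the other hand G contains the 3-clique {4, 5, 8}. A clique must lie in a single bag of any decomposition, so no decomposition can have width below 2. Combining the bounds, tw(G) = 2.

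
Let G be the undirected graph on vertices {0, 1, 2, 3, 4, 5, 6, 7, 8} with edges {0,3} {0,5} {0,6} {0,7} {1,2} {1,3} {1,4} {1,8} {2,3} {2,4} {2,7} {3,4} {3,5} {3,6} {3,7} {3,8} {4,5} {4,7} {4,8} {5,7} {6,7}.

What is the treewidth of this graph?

A width-3 tree decomposition is:
Bags: B1 = {2, 3, 4, 7}  B2 = {3, 4, 5, 7}  B3 = {1, 2, 3, 4}  B4 = {0, 3, 5, 7}  B5 = {1, 3, 4, 8}  B6 = {0, 3, 6, 7}
Tree: B1–B2, B1–B3, B2–B4, B3–B5, B4–B6
Each bag holds 4 vertices, so the decomposition has width 3, which upper-bounds the treewidth. Conversely, {0, 3, 5, 7} is a clique of size 4, and the vertices of any clique must share a bag in every tree decomposition; so some bag has ≥ 4 vertices and tw(G) ≥ 3. Hence tw(G) = 3 exactly.

3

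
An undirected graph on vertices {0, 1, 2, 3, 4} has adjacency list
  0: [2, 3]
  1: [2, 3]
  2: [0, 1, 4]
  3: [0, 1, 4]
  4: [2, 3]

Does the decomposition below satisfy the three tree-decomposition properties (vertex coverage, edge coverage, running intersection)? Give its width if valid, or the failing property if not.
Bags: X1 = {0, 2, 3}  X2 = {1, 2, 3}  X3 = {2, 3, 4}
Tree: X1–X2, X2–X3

Yes; width 2.

Every vertex of G appears in some bag (union = {0, 1, 2, 3, 4}); every edge is covered by a bag; and for each vertex v the set of bags containing v is connected in the bag tree. The decomposition is therefore valid. The largest bag has 3 vertices, so the width is 2.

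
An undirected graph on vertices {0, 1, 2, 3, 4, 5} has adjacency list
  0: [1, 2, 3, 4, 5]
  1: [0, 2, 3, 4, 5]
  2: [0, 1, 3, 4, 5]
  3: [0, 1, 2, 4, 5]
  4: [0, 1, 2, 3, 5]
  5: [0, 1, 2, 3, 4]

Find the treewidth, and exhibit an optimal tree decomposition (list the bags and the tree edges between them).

Treewidth 5.
One such decomposition:
Bags: B1 = {0, 1, 2, 3, 4, 5}
Tree: (single bag)

A single bag containing all 6 vertices is trivially a valid decomposition of width 5. For the lower bound, the 6 vertices {0, 1, 2, 3, 4, 5} are pairwise adjacent, and any tree decomposition puts a clique entirely inside one bag — forcing width ≥ 5. The upper and lower bounds meet at 5, so that is the treewidth.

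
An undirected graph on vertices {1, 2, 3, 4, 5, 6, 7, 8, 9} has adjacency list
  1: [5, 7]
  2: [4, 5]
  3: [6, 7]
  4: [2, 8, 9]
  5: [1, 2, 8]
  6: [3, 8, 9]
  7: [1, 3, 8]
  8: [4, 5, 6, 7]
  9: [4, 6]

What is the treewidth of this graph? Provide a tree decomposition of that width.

Every bag has size at most 4, so the width is 4 − 1 = 3 and tw(G) ≤ 3. For the lower bound: the 4 vertex sets {1,2,5}, {7}, {8}, {3,4,6,9} are disjoint, each induces a connected subgraph, and every pair is joined by at least one edge of G. Contracting each set to a single vertex therefore yields K_{4} as a minor, and since treewidth is minor-monotone, tw(G) ≥ tw(K_{4}) = 3. Hence tw(G) = 3 exactly.

Treewidth 3.
Bags: B1 = {1, 2, 5, 7}  B2 = {2, 5, 7, 8}  B3 = {2, 4, 7, 8}  B4 = {3, 4, 7, 8}  B5 = {3, 4, 6, 8}  B6 = {3, 4, 6, 9}
Tree: B1–B2, B2–B3, B3–B4, B4–B5, B5–B6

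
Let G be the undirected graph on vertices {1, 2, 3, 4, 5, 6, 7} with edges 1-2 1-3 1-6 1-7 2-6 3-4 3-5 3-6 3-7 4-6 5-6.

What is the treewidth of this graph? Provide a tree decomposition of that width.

The largest bag has 3 vertices, giving width 2; this decomposition certifies tw(G) ≤ 2. For the lower bound, the 3 vertices {1, 2, 6} are pairwise adjacent, and any tree decomposition puts a clique entirely inside one bag — forcing width ≥ 2. Therefore the treewidth is 2.

Treewidth 2.
One such decomposition:
Bags: B1 = {1, 3, 7}  B2 = {1, 3, 6}  B3 = {3, 4, 6}  B4 = {3, 5, 6}  B5 = {1, 2, 6}
Tree: B1–B2, B2–B3, B2–B4, B2–B5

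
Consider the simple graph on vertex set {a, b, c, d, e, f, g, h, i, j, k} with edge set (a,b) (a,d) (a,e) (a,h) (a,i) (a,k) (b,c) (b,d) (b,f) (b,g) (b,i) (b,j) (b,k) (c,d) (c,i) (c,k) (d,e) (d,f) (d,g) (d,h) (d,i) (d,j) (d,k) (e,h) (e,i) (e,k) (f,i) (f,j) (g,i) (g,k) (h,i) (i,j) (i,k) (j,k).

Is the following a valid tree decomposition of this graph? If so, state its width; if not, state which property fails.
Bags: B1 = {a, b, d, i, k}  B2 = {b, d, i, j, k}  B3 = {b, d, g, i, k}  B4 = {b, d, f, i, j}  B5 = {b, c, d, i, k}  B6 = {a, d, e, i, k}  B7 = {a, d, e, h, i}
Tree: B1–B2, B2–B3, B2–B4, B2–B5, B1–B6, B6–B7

Every vertex of G appears in some bag (union = {a, b, c, d, e, f, g, h, i, j, k}); every edge is covered by a bag; and for each vertex v the set of bags containing v is connected in the bag tree. The decomposition is therefore valid. The largest bag has 5 vertices, so the width is 4.

Yes; width 4.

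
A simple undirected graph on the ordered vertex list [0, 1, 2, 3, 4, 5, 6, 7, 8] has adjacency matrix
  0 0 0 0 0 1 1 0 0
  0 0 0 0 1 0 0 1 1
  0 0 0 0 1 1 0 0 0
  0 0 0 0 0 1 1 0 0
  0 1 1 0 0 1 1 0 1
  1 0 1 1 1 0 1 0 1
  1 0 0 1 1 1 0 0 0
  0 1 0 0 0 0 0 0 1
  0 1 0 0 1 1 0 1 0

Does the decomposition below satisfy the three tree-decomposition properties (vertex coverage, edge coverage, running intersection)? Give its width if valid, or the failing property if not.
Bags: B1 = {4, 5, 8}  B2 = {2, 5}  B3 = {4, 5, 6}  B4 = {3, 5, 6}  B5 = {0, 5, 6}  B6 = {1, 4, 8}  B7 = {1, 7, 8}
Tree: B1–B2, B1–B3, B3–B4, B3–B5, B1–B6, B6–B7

A tree decomposition must satisfy three properties: every vertex lies in some bag; for every edge, both endpoints lie together in some bag; and for every vertex, the bags containing it form a connected subtree. Here edge (4,2) lies in no bag, so the decomposition is invalid.

No — edge (4,2) lies in no bag.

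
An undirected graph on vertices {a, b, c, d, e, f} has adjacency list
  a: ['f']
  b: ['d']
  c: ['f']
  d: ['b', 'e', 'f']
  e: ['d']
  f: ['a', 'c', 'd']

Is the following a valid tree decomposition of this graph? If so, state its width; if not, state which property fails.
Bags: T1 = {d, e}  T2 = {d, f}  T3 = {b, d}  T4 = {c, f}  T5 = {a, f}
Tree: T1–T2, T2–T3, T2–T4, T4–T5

Every vertex of G appears in some bag (union = {a, b, c, d, e, f}); every edge is covered by a bag; and for each vertex v the set of bags containing v is connected in the bag tree. The decomposition is therefore valid. The largest bag has 2 vertices, so the width is 1.

Yes; width 1.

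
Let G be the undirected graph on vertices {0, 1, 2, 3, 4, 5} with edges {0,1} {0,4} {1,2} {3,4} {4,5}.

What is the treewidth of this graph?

1

A width-1 tree decomposition is:
Bags: B1 = {0, 4}  B2 = {4, 5}  B3 = {0, 1}  B4 = {3, 4}  B5 = {1, 2}
Tree: B1–B2, B1–B3, B1–B4, B3–B5
Every bag has size at most 2, so the width is 2 − 1 = 1 and tw(G) ≤ 1. G has an edge, so its treewidth is at least 1. Combining the bounds, tw(G) = 1.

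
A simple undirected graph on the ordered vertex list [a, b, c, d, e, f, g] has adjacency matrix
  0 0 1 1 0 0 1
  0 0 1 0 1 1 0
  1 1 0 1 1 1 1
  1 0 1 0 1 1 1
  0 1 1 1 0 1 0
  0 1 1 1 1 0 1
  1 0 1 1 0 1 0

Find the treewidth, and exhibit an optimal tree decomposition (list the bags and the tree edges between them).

Treewidth 3.
Bags: B1 = {c, d, f, g}  B2 = {c, d, e, f}  B3 = {a, c, d, g}  B4 = {b, c, e, f}
Tree: B1–B2, B1–B3, B2–B4

Every bag has size at most 4, so the width is 4 − 1 = 3 and tw(G) ≤ 3. Conversely, {c, d, f, g} is a clique of size 4, and the vertices of any clique must share a bag in every tree decomposition; so some bag has ≥ 4 vertices and tw(G) ≥ 3. Therefore the treewidth is 3.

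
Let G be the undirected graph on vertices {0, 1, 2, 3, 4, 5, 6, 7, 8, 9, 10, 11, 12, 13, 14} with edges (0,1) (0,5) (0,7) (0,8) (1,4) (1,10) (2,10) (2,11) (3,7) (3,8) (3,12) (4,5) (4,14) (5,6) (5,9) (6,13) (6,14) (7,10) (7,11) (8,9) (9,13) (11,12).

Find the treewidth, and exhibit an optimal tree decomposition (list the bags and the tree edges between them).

The largest bag has 4 vertices, giving width 3; this decomposition certifies tw(G) ≤ 3. For the lower bound: the 4 vertex sets {6,13,14}, {4}, {5}, {0,1,8,9} are disjoint, each induces a connected subgraph, and every pair is joined by at least one edge of G. Contracting each set to a single vertex therefore yields K_{4} as a minor, and since treewidth is minor-monotone, tw(G) ≥ tw(K_{4}) = 3. The upper and lower bounds meet at 3, so that is the treewidth.

Treewidth 3.
Bags: B1 = {4, 6, 13, 14}  B2 = {4, 5, 6, 13}  B3 = {4, 5, 9, 13}  B4 = {1, 4, 5, 9}  B5 = {0, 1, 5, 9}  B6 = {0, 1, 8, 9}  B7 = {0, 1, 8, 10}  B8 = {0, 7, 8, 10}  B9 = {3, 7, 8, 10}  B10 = {2, 3, 7, 10}  B11 = {2, 3, 7, 11}  B12 = {2, 3, 11, 12}
Tree: B1–B2, B2–B3, B3–B4, B4–B5, B5–B6, B6–B7, B7–B8, B8–B9, B9–B10, B10–B11, B11–B12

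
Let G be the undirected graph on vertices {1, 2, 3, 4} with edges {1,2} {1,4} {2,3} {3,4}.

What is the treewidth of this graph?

2

A width-2 tree decomposition is:
Bags: B1 = {1, 2, 3}  B2 = {1, 3, 4}
Tree: B1–B2
The largest bag has 3 vertices, giving width 2; this decomposition certifies tw(G) ≤ 2. For the lower bound, G contains the cycle 3–2–1–4–3, so G is not a forest; only forests have treewidth ≤ 1, hence tw(G) ≥ 2. Hence tw(G) = 2 exactly.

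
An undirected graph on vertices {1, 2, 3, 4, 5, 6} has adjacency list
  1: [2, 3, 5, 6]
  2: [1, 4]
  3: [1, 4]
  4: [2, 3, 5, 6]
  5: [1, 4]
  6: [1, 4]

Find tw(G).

2

A width-2 tree decomposition is:
Bags: B1 = {1, 4, 5}  B2 = {1, 2, 4}  B3 = {1, 3, 4}  B4 = {1, 4, 6}
Tree: B1–B2, B2–B3, B3–B4
Every bag has size at most 3, so the width is 3 − 1 = 2 and tw(G) ≤ 2. For the lower bound, G contains the cycle 1–5–4–2–1, so G is not a forest; only forests have treewidth ≤ 1, hence tw(G) ≥ 2. Therefore the treewidth is 2.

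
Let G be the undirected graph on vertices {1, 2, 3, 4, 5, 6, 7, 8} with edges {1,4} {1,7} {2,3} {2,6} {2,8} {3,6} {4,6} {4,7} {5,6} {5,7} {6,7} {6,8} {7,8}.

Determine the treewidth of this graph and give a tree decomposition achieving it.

The largest bag has 3 vertices, giving width 2; this decomposition certifies tw(G) ≤ 2. For the lower bound, the 3 vertices {1, 4, 7} are pairwise adjacent, and any tree decomposition puts a clique entirely inside one bag — forcing width ≥ 2. Hence tw(G) = 2 exactly.

Treewidth 2.
One optimal decomposition is:
Bags: B1 = {5, 6, 7}  B2 = {6, 7, 8}  B3 = {4, 6, 7}  B4 = {2, 6, 8}  B5 = {1, 4, 7}  B6 = {2, 3, 6}
Tree: B1–B2, B2–B3, B2–B4, B3–B5, B4–B6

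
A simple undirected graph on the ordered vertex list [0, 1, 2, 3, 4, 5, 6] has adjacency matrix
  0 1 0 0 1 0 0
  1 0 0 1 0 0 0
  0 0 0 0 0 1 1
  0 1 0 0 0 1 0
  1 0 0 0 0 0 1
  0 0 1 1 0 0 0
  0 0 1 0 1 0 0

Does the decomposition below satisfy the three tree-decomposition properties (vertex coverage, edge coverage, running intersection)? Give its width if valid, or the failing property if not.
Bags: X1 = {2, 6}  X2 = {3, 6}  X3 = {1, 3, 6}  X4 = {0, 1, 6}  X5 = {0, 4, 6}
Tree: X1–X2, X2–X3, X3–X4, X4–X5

No — vertex 5 appears in no bag.

A tree decomposition must satisfy three properties: every vertex lies in some bag; for every edge, both endpoints lie together in some bag; and for every vertex, the bags containing it form a connected subtree. Here vertex 5 appears in no bag, so the decomposition is invalid.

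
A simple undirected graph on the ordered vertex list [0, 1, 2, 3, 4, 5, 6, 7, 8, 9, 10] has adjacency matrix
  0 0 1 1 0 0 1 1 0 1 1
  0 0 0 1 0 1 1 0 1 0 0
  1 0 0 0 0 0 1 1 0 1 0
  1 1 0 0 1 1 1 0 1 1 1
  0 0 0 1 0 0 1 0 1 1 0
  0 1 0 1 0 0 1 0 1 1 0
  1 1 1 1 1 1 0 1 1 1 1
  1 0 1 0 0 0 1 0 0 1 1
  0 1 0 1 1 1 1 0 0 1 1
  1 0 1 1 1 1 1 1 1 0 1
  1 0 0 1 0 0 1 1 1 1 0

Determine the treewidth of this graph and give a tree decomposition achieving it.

Treewidth 4.
Bags: B1 = {0, 3, 6, 9, 10}  B2 = {3, 6, 8, 9, 10}  B3 = {3, 5, 6, 8, 9}  B4 = {0, 6, 7, 9, 10}  B5 = {1, 3, 5, 6, 8}  B6 = {0, 2, 6, 7, 9}  B7 = {3, 4, 6, 8, 9}
Tree: B1–B2, B2–B3, B1–B4, B3–B5, B4–B6, B2–B7

The largest bag has 5 vertices, giving width 4; this decomposition certifies tw(G) ≤ 4. On the other hand G contains the 5-clique {1, 3, 5, 6, 8}. A clique must lie in a single bag of any decomposition, so no decomposition can have width below 4. Combining the bounds, tw(G) = 4.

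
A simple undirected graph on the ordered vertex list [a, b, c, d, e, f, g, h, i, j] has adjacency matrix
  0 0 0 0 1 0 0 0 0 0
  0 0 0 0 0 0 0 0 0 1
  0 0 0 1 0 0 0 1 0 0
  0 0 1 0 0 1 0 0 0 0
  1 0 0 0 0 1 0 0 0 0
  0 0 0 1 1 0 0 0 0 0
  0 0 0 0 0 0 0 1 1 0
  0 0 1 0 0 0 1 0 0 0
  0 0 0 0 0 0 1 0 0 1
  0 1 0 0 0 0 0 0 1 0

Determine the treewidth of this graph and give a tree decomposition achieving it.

Every bag has size at most 2, so the width is 2 − 1 = 1 and tw(G) ≤ 1. Since G has at least one edge (e.g. b–j), it is not an edgeless graph, so tw(G) ≥ 1. The upper and lower bounds meet at 1, so that is the treewidth.

Treewidth 1.
Bags: B1 = {b, j}  B2 = {i, j}  B3 = {g, i}  B4 = {g, h}  B5 = {c, h}  B6 = {c, d}  B7 = {d, f}  B8 = {e, f}  B9 = {a, e}
Tree: B1–B2, B2–B3, B3–B4, B4–B5, B5–B6, B6–B7, B7–B8, B8–B9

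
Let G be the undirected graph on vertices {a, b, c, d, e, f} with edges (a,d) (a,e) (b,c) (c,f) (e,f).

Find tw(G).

1

A width-1 tree decomposition is:
Bags: B1 = {a, d}  B2 = {a, e}  B3 = {e, f}  B4 = {c, f}  B5 = {b, c}
Tree: B1–B2, B2–B3, B3–B4, B4–B5
Each bag holds 2 vertices, so the decomposition has width 1, which upper-bounds the treewidth. Any graph with an edge has treewidth ≥ 1, and G has the edge d–a. The upper and lower bounds meet at 1, so that is the treewidth.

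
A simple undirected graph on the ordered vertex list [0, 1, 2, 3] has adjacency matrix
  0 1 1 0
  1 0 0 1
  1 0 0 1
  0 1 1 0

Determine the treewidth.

2

A width-2 tree decomposition is:
Bags: B1 = {0, 1, 2}  B2 = {1, 2, 3}
Tree: B1–B2
The largest bag has 3 vertices, giving width 2; this decomposition certifies tw(G) ≤ 2. For the lower bound, G contains the cycle 1–0–2–3–1, so G is not a forest; only forests have treewidth ≤ 1, hence tw(G) ≥ 2. Therefore the treewidth is 2.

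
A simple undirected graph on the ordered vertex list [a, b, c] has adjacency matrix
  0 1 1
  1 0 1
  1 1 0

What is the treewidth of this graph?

2

A width-2 tree decomposition is:
Bags: B1 = {a, b, c}
Tree: (single bag)
A single bag containing all 3 vertices is trivially a valid decomposition of width 2. On the other hand G contains the 3-clique {a, b, c}. A clique must lie in a single bag of any decomposition, so no decomposition can have width below 2. Hence tw(G) = 2 exactly.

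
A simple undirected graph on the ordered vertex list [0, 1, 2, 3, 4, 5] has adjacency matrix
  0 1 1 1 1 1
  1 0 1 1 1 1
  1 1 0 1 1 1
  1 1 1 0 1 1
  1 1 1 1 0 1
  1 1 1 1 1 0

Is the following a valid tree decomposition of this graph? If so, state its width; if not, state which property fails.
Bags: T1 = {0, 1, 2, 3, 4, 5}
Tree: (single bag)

Yes; width 5.

Every vertex of G appears in some bag (union = {0, 1, 2, 3, 4, 5}); every edge is covered by a bag; and for each vertex v the set of bags containing v is connected in the bag tree. The decomposition is therefore valid. The largest bag has 6 vertices, so the width is 5.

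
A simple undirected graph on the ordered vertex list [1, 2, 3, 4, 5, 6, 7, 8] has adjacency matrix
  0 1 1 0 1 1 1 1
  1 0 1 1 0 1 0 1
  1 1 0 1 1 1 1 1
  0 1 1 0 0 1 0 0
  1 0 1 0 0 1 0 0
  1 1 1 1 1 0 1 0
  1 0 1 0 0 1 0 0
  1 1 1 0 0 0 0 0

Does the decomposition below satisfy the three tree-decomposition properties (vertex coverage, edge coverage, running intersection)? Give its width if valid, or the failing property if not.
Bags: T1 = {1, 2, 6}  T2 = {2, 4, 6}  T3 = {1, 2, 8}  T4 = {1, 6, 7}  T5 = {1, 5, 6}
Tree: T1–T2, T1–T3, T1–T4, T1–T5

A tree decomposition must satisfy three properties: every vertex lies in some bag; for every edge, both endpoints lie together in some bag; and for every vertex, the bags containing it form a connected subtree. Here vertex 3 appears in no bag, so the decomposition is invalid.

No — vertex 3 appears in no bag.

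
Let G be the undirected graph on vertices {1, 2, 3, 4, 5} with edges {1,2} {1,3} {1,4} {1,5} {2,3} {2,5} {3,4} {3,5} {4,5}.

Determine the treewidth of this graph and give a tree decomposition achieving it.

Treewidth 3.
One optimal decomposition is:
Bags: B1 = {1, 2, 3, 5}  B2 = {1, 3, 4, 5}
Tree: B1–B2

Every bag has size at most 4, so the width is 4 − 1 = 3 and tw(G) ≤ 3. Conversely, {1, 2, 3, 5} is a clique of size 4, and the vertices of any clique must share a bag in every tree decomposition; so some bag has ≥ 4 vertices and tw(G) ≥ 3. The upper and lower bounds meet at 3, so that is the treewidth.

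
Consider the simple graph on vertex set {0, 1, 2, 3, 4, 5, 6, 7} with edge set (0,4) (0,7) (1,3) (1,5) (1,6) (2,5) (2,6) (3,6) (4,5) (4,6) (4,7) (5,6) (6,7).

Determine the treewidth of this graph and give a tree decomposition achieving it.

Treewidth 2.
One optimal decomposition is:
Bags: B1 = {4, 5, 6}  B2 = {1, 5, 6}  B3 = {4, 6, 7}  B4 = {0, 4, 7}  B5 = {1, 3, 6}  B6 = {2, 5, 6}
Tree: B1–B2, B1–B3, B3–B4, B2–B5, B2–B6

The largest bag has 3 vertices, giving width 2; this decomposition certifies tw(G) ≤ 2. On the other hand G contains the 3-clique {0, 4, 7}. A clique must lie in a single bag of any decomposition, so no decomposition can have width below 2. Hence tw(G) = 2 exactly.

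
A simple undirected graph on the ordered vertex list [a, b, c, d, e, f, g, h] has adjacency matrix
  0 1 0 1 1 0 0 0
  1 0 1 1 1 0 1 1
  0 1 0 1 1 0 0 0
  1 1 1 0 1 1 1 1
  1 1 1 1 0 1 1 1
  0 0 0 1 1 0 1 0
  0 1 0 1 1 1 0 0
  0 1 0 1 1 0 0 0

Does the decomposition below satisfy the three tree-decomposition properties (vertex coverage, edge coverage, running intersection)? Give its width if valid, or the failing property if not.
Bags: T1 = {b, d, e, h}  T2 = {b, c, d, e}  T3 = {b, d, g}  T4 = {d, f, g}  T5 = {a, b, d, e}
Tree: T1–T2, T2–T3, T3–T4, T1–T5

A tree decomposition must satisfy three properties: every vertex lies in some bag; for every edge, both endpoints lie together in some bag; and for every vertex, the bags containing it form a connected subtree. Here edge (e,g) lies in no bag, so the decomposition is invalid.

No — edge (e,g) lies in no bag.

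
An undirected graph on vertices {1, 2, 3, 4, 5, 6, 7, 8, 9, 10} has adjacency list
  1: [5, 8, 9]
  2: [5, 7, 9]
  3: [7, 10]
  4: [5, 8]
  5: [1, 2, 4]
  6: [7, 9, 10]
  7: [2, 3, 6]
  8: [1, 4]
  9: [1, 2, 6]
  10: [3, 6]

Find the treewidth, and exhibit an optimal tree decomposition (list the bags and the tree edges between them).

Every bag has size at most 3, so the width is 3 − 1 = 2 and tw(G) ≤ 2. Since 10–3–7–6–10 is a cycle in G, G is not acyclic. Forests are exactly the graphs of treewidth ≤ 1, so tw(G) ≥ 2. Combining the bounds, tw(G) = 2.

Treewidth 2.
Bags: B1 = {3, 6, 10}  B2 = {3, 6, 7}  B3 = {6, 7, 9}  B4 = {2, 7, 9}  B5 = {1, 2, 9}  B6 = {1, 2, 5}  B7 = {1, 5, 8}  B8 = {4, 5, 8}
Tree: B1–B2, B2–B3, B3–B4, B4–B5, B5–B6, B6–B7, B7–B8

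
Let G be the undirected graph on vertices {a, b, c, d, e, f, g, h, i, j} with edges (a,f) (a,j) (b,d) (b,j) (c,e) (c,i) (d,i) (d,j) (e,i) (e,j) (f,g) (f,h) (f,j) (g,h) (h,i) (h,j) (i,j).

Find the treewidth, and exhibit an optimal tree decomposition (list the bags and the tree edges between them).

Treewidth 2.
Bags: B1 = {e, i, j}  B2 = {d, i, j}  B3 = {h, i, j}  B4 = {f, h, j}  B5 = {c, e, i}  B6 = {b, d, j}  B7 = {f, g, h}  B8 = {a, f, j}
Tree: B1–B2, B1–B3, B3–B4, B1–B5, B2–B6, B4–B7, B4–B8

Every bag has size at most 3, so the width is 3 − 1 = 2 and tw(G) ≤ 2. Conversely, {f, g, h} is a clique of size 3, and the vertices of any clique must share a bag in every tree decomposition; so some bag has ≥ 3 vertices and tw(G) ≥ 2. Hence tw(G) = 2 exactly.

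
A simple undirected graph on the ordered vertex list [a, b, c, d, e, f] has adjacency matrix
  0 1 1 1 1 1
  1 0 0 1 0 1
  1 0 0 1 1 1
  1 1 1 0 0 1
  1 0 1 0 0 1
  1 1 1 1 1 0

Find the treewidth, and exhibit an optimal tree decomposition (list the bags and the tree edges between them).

The largest bag has 4 vertices, giving width 3; this decomposition certifies tw(G) ≤ 3. Conversely, {a, c, d, f} is a clique of size 4, and the vertices of any clique must share a bag in every tree decomposition; so some bag has ≥ 4 vertices and tw(G) ≥ 3. Hence tw(G) = 3 exactly.

Treewidth 3.
One optimal decomposition is:
Bags: B1 = {a, b, d, f}  B2 = {a, c, d, f}  B3 = {a, c, e, f}
Tree: B1–B2, B2–B3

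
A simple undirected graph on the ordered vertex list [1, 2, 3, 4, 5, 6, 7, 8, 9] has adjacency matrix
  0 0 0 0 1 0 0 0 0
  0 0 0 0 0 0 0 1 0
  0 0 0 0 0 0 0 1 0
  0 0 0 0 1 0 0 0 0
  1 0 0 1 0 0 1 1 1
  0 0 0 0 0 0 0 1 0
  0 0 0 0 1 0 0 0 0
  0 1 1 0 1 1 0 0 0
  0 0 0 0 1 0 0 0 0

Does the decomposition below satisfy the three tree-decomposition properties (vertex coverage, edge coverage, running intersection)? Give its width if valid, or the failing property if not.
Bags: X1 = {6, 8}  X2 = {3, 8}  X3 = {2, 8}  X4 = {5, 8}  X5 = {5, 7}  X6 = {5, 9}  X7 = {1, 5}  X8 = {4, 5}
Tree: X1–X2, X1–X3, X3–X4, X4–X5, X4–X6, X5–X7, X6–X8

Yes; width 1.

Checking the three conditions: (i) the bags cover all of {1, 2, 3, 4, 5, 6, 7, 8, 9}; (ii) for each edge, some bag contains both endpoints; (iii) the bags containing any fixed vertex form a subtree. All hold, so the decomposition is valid with width 2 − 1 = 1.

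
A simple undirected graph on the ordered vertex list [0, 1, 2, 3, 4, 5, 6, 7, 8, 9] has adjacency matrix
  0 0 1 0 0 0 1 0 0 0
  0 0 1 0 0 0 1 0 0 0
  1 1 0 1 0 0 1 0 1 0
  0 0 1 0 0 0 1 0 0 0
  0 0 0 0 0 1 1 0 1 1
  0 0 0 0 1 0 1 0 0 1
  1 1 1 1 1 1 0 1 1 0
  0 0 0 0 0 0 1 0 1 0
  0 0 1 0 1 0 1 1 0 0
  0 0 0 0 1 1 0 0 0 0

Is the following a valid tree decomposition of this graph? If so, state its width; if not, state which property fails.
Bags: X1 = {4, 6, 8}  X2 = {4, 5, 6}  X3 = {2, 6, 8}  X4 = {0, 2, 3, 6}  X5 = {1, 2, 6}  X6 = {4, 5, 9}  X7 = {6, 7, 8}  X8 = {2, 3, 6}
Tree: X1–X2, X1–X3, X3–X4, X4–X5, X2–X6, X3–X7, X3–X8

No — bags containing vertex 3 are not connected in the tree.

A tree decomposition must satisfy three properties: every vertex lies in some bag; for every edge, both endpoints lie together in some bag; and for every vertex, the bags containing it form a connected subtree. Here bags containing vertex 3 are not connected in the tree, so the decomposition is invalid.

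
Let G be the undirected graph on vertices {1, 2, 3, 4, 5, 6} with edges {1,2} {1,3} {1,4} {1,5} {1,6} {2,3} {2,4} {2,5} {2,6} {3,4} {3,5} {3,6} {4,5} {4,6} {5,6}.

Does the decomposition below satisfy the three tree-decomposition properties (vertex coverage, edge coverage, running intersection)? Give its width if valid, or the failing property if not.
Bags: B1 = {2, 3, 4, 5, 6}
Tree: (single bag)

A tree decomposition must satisfy three properties: every vertex lies in some bag; for every edge, both endpoints lie together in some bag; and for every vertex, the bags containing it form a connected subtree. Here vertex 1 appears in no bag, so the decomposition is invalid.

No — vertex 1 appears in no bag.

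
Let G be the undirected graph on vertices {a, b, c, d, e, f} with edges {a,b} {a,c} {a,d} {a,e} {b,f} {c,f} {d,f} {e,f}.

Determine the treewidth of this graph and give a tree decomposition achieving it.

Every bag has size at most 3, so the width is 3 − 1 = 2 and tw(G) ≤ 2. Since d–a–b–f–d is a cycle in G, G is not acyclic. Forests are exactly the graphs of treewidth ≤ 1, so tw(G) ≥ 2. The upper and lower bounds meet at 2, so that is the treewidth.

Treewidth 2.
Bags: B1 = {a, d, f}  B2 = {a, b, f}  B3 = {a, e, f}  B4 = {a, c, f}
Tree: B1–B2, B2–B3, B3–B4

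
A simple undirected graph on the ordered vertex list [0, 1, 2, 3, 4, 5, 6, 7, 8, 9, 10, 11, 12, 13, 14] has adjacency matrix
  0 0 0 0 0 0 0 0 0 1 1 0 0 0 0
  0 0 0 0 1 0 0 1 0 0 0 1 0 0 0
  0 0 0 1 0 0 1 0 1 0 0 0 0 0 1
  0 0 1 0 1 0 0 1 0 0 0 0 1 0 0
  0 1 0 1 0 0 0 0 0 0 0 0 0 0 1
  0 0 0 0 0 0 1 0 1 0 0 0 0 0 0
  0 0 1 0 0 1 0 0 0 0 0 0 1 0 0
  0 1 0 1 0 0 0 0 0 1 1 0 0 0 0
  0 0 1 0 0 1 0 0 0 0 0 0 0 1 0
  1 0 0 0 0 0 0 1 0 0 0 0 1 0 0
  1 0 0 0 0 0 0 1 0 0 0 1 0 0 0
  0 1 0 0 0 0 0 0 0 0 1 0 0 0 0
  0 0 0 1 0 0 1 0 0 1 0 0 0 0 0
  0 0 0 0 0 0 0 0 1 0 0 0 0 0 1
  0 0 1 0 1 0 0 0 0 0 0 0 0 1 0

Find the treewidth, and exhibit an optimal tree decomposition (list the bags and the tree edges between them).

Treewidth 3.
One optimal decomposition is:
Bags: B1 = {5, 8, 13, 14}  B2 = {2, 5, 8, 14}  B3 = {2, 5, 6, 14}  B4 = {2, 4, 6, 14}  B5 = {2, 3, 4, 6}  B6 = {3, 4, 6, 12}  B7 = {1, 3, 4, 12}  B8 = {1, 3, 7, 12}  B9 = {1, 7, 9, 12}  B10 = {1, 7, 9, 11}  B11 = {7, 9, 10, 11}  B12 = {0, 9, 10, 11}
Tree: B1–B2, B2–B3, B3–B4, B4–B5, B5–B6, B6–B7, B7–B8, B8–B9, B9–B10, B10–B11, B11–B12

The largest bag has 4 vertices, giving width 3; this decomposition certifies tw(G) ≤ 3. For the lower bound: the 4 vertex sets {5,8,13}, {14}, {2}, {3,4,6,12} are disjoint, each induces a connected subgraph, and every pair is joined by at least one edge of G. Contracting each set to a single vertex therefore yields K_{4} as a minor, and since treewidth is minor-monotone, tw(G) ≥ tw(K_{4}) = 3. The upper and lower bounds meet at 3, so that is the treewidth.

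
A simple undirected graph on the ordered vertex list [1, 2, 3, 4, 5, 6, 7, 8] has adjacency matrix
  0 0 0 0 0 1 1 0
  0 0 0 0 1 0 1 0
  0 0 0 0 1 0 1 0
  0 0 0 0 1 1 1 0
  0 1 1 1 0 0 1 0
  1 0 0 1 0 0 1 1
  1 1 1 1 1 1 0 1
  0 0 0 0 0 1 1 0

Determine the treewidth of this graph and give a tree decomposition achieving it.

Every bag has size at most 3, so the width is 3 − 1 = 2 and tw(G) ≤ 2. For the lower bound, the 3 vertices {6, 7, 8} are pairwise adjacent, and any tree decomposition puts a clique entirely inside one bag — forcing width ≥ 2. The upper and lower bounds meet at 2, so that is the treewidth.

Treewidth 2.
One such decomposition:
Bags: B1 = {4, 6, 7}  B2 = {4, 5, 7}  B3 = {1, 6, 7}  B4 = {2, 5, 7}  B5 = {6, 7, 8}  B6 = {3, 5, 7}
Tree: B1–B2, B1–B3, B2–B4, B3–B5, B2–B6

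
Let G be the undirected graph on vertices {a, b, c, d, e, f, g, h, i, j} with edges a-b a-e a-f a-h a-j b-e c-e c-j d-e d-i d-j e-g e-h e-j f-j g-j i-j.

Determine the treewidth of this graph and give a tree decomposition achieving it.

Treewidth 2.
One optimal decomposition is:
Bags: B1 = {e, g, j}  B2 = {d, e, j}  B3 = {c, e, j}  B4 = {a, e, j}  B5 = {a, e, h}  B6 = {a, b, e}  B7 = {a, f, j}  B8 = {d, i, j}
Tree: B1–B2, B2–B3, B1–B4, B4–B5, B5–B6, B4–B7, B2–B8

The largest bag has 3 vertices, giving width 2; this decomposition certifies tw(G) ≤ 2. For the lower bound, the 3 vertices {d, e, j} are pairwise adjacent, and any tree decomposition puts a clique entirely inside one bag — forcing width ≥ 2. Hence tw(G) = 2 exactly.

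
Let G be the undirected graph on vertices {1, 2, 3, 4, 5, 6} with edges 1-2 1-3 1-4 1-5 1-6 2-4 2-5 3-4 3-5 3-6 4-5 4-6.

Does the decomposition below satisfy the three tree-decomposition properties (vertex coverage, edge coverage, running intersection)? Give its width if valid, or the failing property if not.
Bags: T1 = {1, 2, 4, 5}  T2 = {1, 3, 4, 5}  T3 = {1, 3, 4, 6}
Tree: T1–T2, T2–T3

Checking the three conditions: (i) the bags cover all of {1, 2, 3, 4, 5, 6}; (ii) for each edge, some bag contains both endpoints; (iii) the bags containing any fixed vertex form a subtree. All hold, so the decomposition is valid with width 4 − 1 = 3.

Yes; width 3.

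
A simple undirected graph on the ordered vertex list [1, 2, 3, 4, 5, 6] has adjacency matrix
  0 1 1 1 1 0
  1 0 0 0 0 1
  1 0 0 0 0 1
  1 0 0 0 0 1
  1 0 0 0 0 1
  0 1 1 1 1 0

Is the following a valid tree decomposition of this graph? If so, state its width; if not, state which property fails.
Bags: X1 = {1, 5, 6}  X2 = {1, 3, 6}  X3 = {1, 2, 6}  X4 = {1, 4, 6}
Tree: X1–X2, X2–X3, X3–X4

Checking the three conditions: (i) the bags cover all of {1, 2, 3, 4, 5, 6}; (ii) for each edge, some bag contains both endpoints; (iii) the bags containing any fixed vertex form a subtree. All hold, so the decomposition is valid with width 3 − 1 = 2.

Yes; width 2.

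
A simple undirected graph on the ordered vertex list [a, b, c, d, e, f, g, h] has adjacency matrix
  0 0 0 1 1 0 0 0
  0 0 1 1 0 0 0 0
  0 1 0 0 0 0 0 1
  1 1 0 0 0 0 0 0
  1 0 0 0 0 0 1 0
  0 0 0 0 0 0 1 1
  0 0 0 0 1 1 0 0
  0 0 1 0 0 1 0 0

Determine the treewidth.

2

A width-2 tree decomposition is:
Bags: B1 = {a, e, g}  B2 = {a, f, g}  B3 = {a, f, h}  B4 = {a, c, h}  B5 = {a, b, c}  B6 = {a, b, d}
Tree: B1–B2, B2–B3, B3–B4, B4–B5, B5–B6
The largest bag has 3 vertices, giving width 2; this decomposition certifies tw(G) ≤ 2. The edges a–e–g–f–h–c–b–d–a form a cycle, so G is not a tree and its treewidth is at least 2. Therefore the treewidth is 2.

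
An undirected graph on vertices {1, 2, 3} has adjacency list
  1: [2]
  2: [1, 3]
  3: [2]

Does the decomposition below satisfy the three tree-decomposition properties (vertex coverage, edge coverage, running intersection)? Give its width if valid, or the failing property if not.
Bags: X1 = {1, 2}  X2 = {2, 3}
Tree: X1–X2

Yes; width 1.

Every vertex of G appears in some bag (union = {1, 2, 3}); every edge is covered by a bag; and for each vertex v the set of bags containing v is connected in the bag tree. The decomposition is therefore valid. The largest bag has 2 vertices, so the width is 1.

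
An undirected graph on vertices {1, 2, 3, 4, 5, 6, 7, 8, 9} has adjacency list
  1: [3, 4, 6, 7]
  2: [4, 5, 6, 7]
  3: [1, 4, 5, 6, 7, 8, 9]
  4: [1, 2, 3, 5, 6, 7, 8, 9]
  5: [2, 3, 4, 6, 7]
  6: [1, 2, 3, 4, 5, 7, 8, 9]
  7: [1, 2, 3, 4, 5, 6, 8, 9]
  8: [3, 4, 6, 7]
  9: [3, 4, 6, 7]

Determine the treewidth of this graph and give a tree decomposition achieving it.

Every bag has size at most 5, so the width is 5 − 1 = 4 and tw(G) ≤ 4. Conversely, {2, 4, 5, 6, 7} is a clique of size 5, and the vertices of any clique must share a bag in every tree decomposition; so some bag has ≥ 5 vertices and tw(G) ≥ 4. Therefore the treewidth is 4.

Treewidth 4.
One optimal decomposition is:
Bags: B1 = {3, 4, 5, 6, 7}  B2 = {3, 4, 6, 7, 8}  B3 = {3, 4, 6, 7, 9}  B4 = {2, 4, 5, 6, 7}  B5 = {1, 3, 4, 6, 7}
Tree: B1–B2, B1–B3, B1–B4, B1–B5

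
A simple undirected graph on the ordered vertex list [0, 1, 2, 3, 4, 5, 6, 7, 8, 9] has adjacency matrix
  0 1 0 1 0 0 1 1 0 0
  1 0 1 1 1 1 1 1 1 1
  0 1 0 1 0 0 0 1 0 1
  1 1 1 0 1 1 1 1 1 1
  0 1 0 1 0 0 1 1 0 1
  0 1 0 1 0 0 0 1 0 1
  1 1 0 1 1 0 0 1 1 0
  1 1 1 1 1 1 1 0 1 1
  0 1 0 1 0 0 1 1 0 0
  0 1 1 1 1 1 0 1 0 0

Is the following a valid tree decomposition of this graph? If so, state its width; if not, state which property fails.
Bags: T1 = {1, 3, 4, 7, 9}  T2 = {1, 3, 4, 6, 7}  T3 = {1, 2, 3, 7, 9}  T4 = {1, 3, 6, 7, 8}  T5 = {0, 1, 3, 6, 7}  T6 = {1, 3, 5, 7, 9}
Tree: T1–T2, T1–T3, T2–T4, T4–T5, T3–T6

Checking the three conditions: (i) the bags cover all of {0, 1, 2, 3, 4, 5, 6, 7, 8, 9}; (ii) for each edge, some bag contains both endpoints; (iii) the bags containing any fixed vertex form a subtree. All hold, so the decomposition is valid with width 5 − 1 = 4.

Yes; width 4.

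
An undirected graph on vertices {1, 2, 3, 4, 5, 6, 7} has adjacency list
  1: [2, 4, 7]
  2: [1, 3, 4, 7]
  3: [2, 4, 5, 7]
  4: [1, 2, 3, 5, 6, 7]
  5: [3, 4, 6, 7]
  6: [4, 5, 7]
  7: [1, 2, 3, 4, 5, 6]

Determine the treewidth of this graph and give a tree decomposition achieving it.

Each bag holds 4 vertices, so the decomposition has width 3, which upper-bounds the treewidth. Conversely, {1, 2, 4, 7} is a clique of size 4, and the vertices of any clique must share a bag in every tree decomposition; so some bag has ≥ 4 vertices and tw(G) ≥ 3. Therefore the treewidth is 3.

Treewidth 3.
One optimal decomposition is:
Bags: B1 = {2, 3, 4, 7}  B2 = {3, 4, 5, 7}  B3 = {4, 5, 6, 7}  B4 = {1, 2, 4, 7}
Tree: B1–B2, B2–B3, B1–B4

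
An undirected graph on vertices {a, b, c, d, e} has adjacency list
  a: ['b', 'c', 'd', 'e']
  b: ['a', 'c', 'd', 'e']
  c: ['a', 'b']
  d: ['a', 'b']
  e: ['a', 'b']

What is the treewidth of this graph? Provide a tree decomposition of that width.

Every bag has size at most 3, so the width is 3 − 1 = 2 and tw(G) ≤ 2. Conversely, {a, b, d} is a clique of size 3, and the vertices of any clique must share a bag in every tree decomposition; so some bag has ≥ 3 vertices and tw(G) ≥ 2. Therefore the treewidth is 2.

Treewidth 2.
Bags: B1 = {a, b, e}  B2 = {a, b, c}  B3 = {a, b, d}
Tree: B1–B2, B2–B3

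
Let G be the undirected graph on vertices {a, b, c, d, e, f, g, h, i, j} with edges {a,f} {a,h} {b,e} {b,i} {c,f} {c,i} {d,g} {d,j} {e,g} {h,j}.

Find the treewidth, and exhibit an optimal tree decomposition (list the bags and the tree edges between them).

Treewidth 2.
One optimal decomposition is:
Bags: B1 = {d, h, j}  B2 = {a, d, h}  B3 = {a, d, f}  B4 = {c, d, f}  B5 = {c, d, i}  B6 = {b, d, i}  B7 = {b, d, e}  B8 = {d, e, g}
Tree: B1–B2, B2–B3, B3–B4, B4–B5, B5–B6, B6–B7, B7–B8

The largest bag has 3 vertices, giving width 2; this decomposition certifies tw(G) ≤ 2. The edges d–j–h–a–f–c–i–b–e–g–d form a cycle, so G is not a tree and its treewidth is at least 2. Hence tw(G) = 2 exactly.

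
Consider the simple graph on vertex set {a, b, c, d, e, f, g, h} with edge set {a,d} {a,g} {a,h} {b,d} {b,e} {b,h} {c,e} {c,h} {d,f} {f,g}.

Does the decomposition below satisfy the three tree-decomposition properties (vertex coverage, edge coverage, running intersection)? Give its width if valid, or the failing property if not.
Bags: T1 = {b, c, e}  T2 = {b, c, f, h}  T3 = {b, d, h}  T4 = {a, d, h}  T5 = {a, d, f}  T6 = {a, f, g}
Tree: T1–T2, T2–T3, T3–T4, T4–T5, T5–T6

No — bags containing vertex f are not connected in the tree.

A tree decomposition must satisfy three properties: every vertex lies in some bag; for every edge, both endpoints lie together in some bag; and for every vertex, the bags containing it form a connected subtree. Here bags containing vertex f are not connected in the tree, so the decomposition is invalid.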